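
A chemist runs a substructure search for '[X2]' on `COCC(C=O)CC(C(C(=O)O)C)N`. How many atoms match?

2

The query [X2] means: any atom with exactly two total connections (bonds + H).
Check the 14 heavy atoms by environment: 7× C (X4) → no; 2× C (X3) → no; 2× O (X1) → no; 2× O (X2) → match; 1× N (X3) → no.
That gives 2 matching atoms.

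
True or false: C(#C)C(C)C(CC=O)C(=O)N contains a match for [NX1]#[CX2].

The pattern [NX1]#[CX2] describes a nitrogen triple-bonded to a two-connected carbon — a nitrile.
The closest candidate here is a primary amide (-C(=O)NH2), but the nitrogen is NX3, not NX1. No other fragment satisfies the full query, so there is no match.

False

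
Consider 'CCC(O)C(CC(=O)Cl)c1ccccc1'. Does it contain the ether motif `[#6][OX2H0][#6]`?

No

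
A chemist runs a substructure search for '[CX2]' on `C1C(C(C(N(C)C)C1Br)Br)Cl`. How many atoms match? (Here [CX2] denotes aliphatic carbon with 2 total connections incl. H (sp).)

0

The query [CX2] means: C with X2: aliphatic carbon with exactly 2 total connections.
Check the 11 heavy atoms by environment: 7× C (X4) → no; 2× Br (X1) → no; 1× N (X3) → no; 1× Cl (X1) → no.
No environment satisfies the query, so 0 matching atoms.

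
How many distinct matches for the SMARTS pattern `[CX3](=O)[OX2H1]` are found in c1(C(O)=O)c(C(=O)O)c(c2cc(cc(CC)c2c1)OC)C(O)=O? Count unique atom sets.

3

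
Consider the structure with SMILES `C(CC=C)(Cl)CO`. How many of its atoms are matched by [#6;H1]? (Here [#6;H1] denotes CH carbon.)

2

The query [#6;H1] means: any carbon bearing exactly one hydrogen.
Check the 7 heavy atoms by environment: 3× C (H2) → no; 2× C (H1) → match; 1× O (H1) → no; 1× Cl (H0) → no.
That gives 2 matching atoms.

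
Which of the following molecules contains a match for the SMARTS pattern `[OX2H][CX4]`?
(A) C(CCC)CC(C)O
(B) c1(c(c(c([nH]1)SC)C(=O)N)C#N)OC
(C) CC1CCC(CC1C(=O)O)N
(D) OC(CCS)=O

[OX2H][CX4] describes a hydroxyl oxygen bound to an sp3 (X4) carbon (an aliphatic alcohol).
(A) contains a hydroxyl group (-OH), which satisfies every atom and bond constraint.
(B) has a methoxy ether (-OCH3) but the oxygen has H0 (ether), not H1.
(C) has a carboxylic acid group (-C(=O)OH) but the -OH is on a CX3 carbonyl carbon, not a CX4 carbon.
(D) has a carboxylic acid group (-C(=O)OH) but the -OH is on a CX3 carbonyl carbon, not a CX4 carbon.
So the answer is (A).

A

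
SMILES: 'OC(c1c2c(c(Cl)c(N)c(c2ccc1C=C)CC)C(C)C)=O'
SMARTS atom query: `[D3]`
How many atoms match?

10

Check the 22 heavy atoms by environment: 8× c (aromatic, D3) → match; 2× c (aromatic, D2) → no; 1× N (D1) → no; 1× Cl (D1) → no; 2× C (D2) → no; 4× C (D1) → no; 2× C (D3) → match; 2× O (D1) → no.
Summing the matching environments: 8 + 2 = 10 matching atoms.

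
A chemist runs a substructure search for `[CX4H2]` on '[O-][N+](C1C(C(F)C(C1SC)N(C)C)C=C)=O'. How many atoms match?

Check the 16 heavy atoms by environment: 5× C (H1, X4) → no; 1× S (H0, X2) → no; 3× C (H3, X4) → no; 1× N (charge +1, H0, X3) → no; 1× O (charge -1, H0, X1) → no; 1× O (H0, X1) → no; 1× C (H1, X3) → no; 1× C (H2, X3) → no; 1× F (H0, X1) → no; 1× N (H0, X3) → no.
No environment satisfies the query, so 0 matching atoms.

0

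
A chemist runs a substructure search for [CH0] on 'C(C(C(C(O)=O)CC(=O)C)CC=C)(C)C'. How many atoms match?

2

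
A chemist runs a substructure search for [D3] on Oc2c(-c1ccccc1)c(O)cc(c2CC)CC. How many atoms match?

6

Check the 18 heavy atoms by environment: 6× c (aromatic, D2) → no; 6× c (aromatic, D3) → match; 2× C (D2) → no; 2× C (D1) → no; 2× O (D1) → no.
That gives 6 matching atoms.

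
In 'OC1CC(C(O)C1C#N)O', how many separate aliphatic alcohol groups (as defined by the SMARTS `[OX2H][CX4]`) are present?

[OX2H][CX4] is the SMARTS for an aliphatic alcohol: a hydroxyl oxygen bound to an sp3 (X4) carbon.
The molecule carries 3 separate instances of a hydroxyl group (-OH) meeting every constraint; each maps to a distinct set of atoms, giving 3 matches.

3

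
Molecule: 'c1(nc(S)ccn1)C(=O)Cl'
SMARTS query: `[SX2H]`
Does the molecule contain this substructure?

Yes

The pattern [SX2H] describes an aliphatic sulfur with two connections, one being H — a thiol.
The molecule carries a thiol (-SH), whose atoms satisfy every constraint of the query, so the pattern matches.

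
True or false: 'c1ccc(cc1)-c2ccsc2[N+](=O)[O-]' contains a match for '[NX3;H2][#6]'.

The pattern [NX3;H2][#6] describes a trivalent nitrogen with two H attached to carbon — a primary amine.
The closest candidate here is a nitro group (-[N+](=O)[O-]), but the nitrogen is [N+] with no H, not NX3H2. No other fragment satisfies the full query, so there is no match.

False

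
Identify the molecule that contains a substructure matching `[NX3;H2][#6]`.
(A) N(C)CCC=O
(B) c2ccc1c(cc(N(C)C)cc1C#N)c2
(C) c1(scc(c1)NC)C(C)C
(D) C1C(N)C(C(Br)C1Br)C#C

D

[NX3;H2][#6] describes a trivalent nitrogen with two H attached to carbon (a primary amine).
(A) has an N-methylamino group (-NHCH3) but the nitrogen bears two carbons and only one H (H1), not H2.
(B) has a nitrile (-C#N) but the nitrogen is NX1 (triple-bonded), not NX3 with two H.
(C) has an N-methylamino group (-NHCH3) but the nitrogen bears two carbons and only one H (H1), not H2.
(D) contains a primary amino group (-NH2), which satisfies every atom and bond constraint.
So the answer is (D).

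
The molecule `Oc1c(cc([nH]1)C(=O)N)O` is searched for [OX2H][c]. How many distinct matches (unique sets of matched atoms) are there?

2

[OX2H][c] is the SMARTS for a phenol: a hydroxyl oxygen attached to an aromatic carbon.
The molecule carries 2 separate instances of a hydroxyl group (-OH) meeting every constraint; each maps to a distinct set of atoms, giving 2 matches.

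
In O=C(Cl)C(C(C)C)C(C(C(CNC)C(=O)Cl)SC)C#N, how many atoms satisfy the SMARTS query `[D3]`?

7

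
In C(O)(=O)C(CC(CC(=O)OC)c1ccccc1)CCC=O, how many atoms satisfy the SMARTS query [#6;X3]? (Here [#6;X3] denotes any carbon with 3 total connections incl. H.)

9

Check the 21 heavy atoms by environment: 7× C (X4) → no; 3× C (X3) → match; 3× O (X1) → no; 2× O (X2) → no; 6× c (aromatic, X3) → match.
Summing the matching environments: 3 + 6 = 9 matching atoms.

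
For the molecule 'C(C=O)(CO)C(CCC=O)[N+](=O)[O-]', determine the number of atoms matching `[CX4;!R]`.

The query [CX4;!R] means: aliphatic carbon with four total connections, not in a ring.
Check the 13 heavy atoms by environment: 5× C (X4, acyclic) → match; 1× O (X2, acyclic) → no; 1× N (charge +1, X3, acyclic) → no; 1× O (charge -1, X1, acyclic) → no; 3× O (X1, acyclic) → no; 2× C (X3, acyclic) → no.
That gives 5 matching atoms.

5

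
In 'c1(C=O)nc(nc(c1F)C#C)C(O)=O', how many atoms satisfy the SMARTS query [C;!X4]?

4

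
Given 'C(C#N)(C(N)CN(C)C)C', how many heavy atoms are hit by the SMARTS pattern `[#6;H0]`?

1

Check the 10 heavy atoms by environment: 1× C (H2) → no; 2× C (H1) → no; 3× C (H3) → no; 2× N (H0) → no; 1× C (H0) → match; 1× N (H2) → no.
That gives 1 matching atom.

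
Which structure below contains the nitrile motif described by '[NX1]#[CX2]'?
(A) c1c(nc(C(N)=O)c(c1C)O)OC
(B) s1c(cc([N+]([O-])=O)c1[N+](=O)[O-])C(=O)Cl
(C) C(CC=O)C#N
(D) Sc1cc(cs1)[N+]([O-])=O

[NX1]#[CX2] describes a nitrogen triple-bonded to a two-connected carbon (a nitrile).
(A) has a primary amide (-C(=O)NH2) but the nitrogen is NX3, not NX1.
(B) has a nitro group (-[N+](=O)[O-]) but there is no C#N triple bond.
(C) contains a nitrile (-C#N), which satisfies every atom and bond constraint.
(D) has a nitro group (-[N+](=O)[O-]) but there is no C#N triple bond.
So the answer is (C).

C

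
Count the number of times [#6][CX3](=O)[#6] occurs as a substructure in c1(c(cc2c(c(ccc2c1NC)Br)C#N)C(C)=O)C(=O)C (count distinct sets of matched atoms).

[#6][CX3](=O)[#6] is the SMARTS for a ketone: a carbonyl carbon (no H) flanked by two carbons.
The molecule carries 2 separate instances of an acetyl/ketone group (-C(=O)CH3) meeting every constraint; each maps to a distinct set of atoms, giving 2 matches.

2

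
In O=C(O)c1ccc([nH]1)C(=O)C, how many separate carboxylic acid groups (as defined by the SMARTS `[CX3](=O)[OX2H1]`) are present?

[CX3](=O)[OX2H1] is the SMARTS for a carboxylic acid: an sp2 carbon double-bonded to O and single-bonded to an -OH oxygen.
Exactly one fragment in the molecule meets all constraints, giving 1 match.

1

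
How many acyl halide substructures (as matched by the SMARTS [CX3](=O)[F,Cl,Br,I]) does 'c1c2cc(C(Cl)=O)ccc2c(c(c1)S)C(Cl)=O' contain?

2

[CX3](=O)[F,Cl,Br,I] is the SMARTS for an acyl halide: a carbonyl carbon bonded to a halogen.
The molecule carries 2 separate instances of an acyl chloride (-C(=O)Cl) meeting every constraint; each maps to a distinct set of atoms, giving 2 matches.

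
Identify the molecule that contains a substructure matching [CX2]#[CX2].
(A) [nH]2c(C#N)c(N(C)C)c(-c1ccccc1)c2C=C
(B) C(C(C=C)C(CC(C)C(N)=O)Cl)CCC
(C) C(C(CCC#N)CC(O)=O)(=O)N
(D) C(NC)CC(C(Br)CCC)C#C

[CX2]#[CX2] describes a carbon-carbon triple bond (an alkyne).
(A) has a nitrile (-C#N) but the triple bond is C#N, not C#C.
(B) has a vinyl group (-CH=CH2) but the C=C is a double bond; both carbons are CX3, not CX2.
(C) has a nitrile (-C#N) but the triple bond is C#N, not C#C.
(D) contains an ethynyl group (-C#CH), which satisfies every atom and bond constraint.
So the answer is (D).

D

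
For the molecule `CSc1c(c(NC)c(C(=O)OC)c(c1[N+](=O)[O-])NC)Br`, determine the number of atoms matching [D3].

Check the 20 heavy atoms by environment: 6× c (aromatic, D3) → match; 1× S (D2) → no; 4× C (D1) → no; 1× N (charge +1, D3) → match; 1× O (charge -1, D1) → no; 2× O (D1) → no; 2× N (D2) → no; 1× Br (D1) → no; 1× C (D3) → match; 1× O (D2) → no.
Summing the matching environments: 6 + 1 + 1 = 8 matching atoms.

8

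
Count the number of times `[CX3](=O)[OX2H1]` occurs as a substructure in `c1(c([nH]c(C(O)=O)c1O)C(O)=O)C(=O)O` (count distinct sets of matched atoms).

[CX3](=O)[OX2H1] is the SMARTS for a carboxylic acid: an sp2 carbon double-bonded to O and single-bonded to an -OH oxygen.
The molecule carries 3 separate instances of a carboxylic acid group (-C(=O)OH) meeting every constraint; each maps to a distinct set of atoms, giving 3 matches.

3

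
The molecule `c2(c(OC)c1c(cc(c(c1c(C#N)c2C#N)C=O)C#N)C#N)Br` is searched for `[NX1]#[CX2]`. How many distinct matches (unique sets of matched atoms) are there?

4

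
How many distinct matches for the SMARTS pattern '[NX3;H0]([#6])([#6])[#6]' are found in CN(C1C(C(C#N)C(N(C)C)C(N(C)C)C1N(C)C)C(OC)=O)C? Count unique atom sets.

[NX3;H0]([#6])([#6])[#6] is the SMARTS for a tertiary amine: a trivalent nitrogen with no H, bonded to three carbons.
The molecule carries 4 separate instances of a dimethylamino group (-N(CH3)2) meeting every constraint; each maps to a distinct set of atoms, giving 4 matches.

4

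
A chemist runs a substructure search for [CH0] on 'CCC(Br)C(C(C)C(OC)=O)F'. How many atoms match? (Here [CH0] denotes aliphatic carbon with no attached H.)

1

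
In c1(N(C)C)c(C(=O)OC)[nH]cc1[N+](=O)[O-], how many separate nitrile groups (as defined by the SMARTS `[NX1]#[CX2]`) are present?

0

[NX1]#[CX2] is the SMARTS for a nitrile: a nitrogen triple-bonded to a two-connected carbon.
The molecule has a nitro group (-[N+](=O)[O-]), but there is no C#N triple bond; nothing else fits, so there are 0 matches.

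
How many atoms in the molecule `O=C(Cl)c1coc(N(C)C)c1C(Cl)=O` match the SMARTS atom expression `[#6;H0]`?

The query [#6;H0] means: any carbon with no attached hydrogen.
Check the 14 heavy atoms by environment: 1× o (aromatic, H0) → no; 3× c (aromatic, H0) → match; 1× c (aromatic, H1) → no; 1× N (H0) → no; 2× C (H3) → no; 2× C (H0) → match; 2× O (H0) → no; 2× Cl (H0) → no.
Summing the matching environments: 3 + 2 = 5 matching atoms.

5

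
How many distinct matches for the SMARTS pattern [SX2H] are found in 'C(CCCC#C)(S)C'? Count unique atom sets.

1

[SX2H] is the SMARTS for a thiol: an aliphatic sulfur with two connections, one being H.
Exactly one fragment in the molecule meets all constraints, giving 1 match.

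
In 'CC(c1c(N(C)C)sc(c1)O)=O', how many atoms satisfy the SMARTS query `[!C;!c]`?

4

The query [!C;!c] means: neither aliphatic nor aromatic carbon — same as [!#6].
Check the 12 heavy atoms by environment: 1× s (aromatic) → match; 4× c (aromatic) → no; 1× N → match; 4× C → no; 2× O → match.
Summing the matching environments: 1 + 1 + 2 = 4 matching atoms.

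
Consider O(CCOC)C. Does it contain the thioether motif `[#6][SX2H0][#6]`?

The pattern [#6][SX2H0][#6] describes an aliphatic sulfur bridging two carbons with no H on the sulfur — a thioether.
The closest candidate here is a methoxy ether (-OCH3), but the bridging atom is O, not S. No other fragment satisfies the full query, so there is no match.

No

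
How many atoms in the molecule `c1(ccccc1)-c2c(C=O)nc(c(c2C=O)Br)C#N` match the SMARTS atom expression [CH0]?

The query [CH0] means: aliphatic carbon with no attached hydrogen.
Check the 19 heavy atoms by environment: 1× n (aromatic, H0) → no; 6× c (aromatic, H0) → no; 2× C (H1) → no; 2× O (H0) → no; 1× C (H0) → match; 1× N (H0) → no; 5× c (aromatic, H1) → no; 1× Br (H0) → no.
That gives 1 matching atom.

1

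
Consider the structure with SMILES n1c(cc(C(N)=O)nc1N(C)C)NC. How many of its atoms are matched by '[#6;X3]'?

5

The query [#6;X3] means: any carbon (aromatic or not) with three total connections.
Check the 14 heavy atoms by environment: 2× n (aromatic, X2) → no; 4× c (aromatic, X3) → match; 3× N (X3) → no; 3× C (X4) → no; 1× C (X3) → match; 1× O (X1) → no.
Summing the matching environments: 4 + 1 = 5 matching atoms.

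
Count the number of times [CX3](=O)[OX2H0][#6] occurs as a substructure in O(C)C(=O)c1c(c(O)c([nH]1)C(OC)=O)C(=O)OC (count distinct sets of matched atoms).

[CX3](=O)[OX2H0][#6] is the SMARTS for an ester: a carbonyl carbon bonded to an oxygen that is itself bonded to carbon (no H on that O).
The molecule carries 3 separate instances of a methyl-ester group (-C(=O)OCH3) meeting every constraint; each maps to a distinct set of atoms, giving 3 matches.

3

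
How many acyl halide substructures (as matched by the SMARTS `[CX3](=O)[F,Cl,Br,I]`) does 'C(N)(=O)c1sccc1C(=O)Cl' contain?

1

[CX3](=O)[F,Cl,Br,I] is the SMARTS for an acyl halide: a carbonyl carbon bonded to a halogen.
Exactly one fragment in the molecule meets all constraints, giving 1 match.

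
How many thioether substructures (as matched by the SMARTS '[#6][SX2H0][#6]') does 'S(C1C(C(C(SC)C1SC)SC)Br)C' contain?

[#6][SX2H0][#6] is the SMARTS for a thioether: an aliphatic sulfur bridging two carbons with no H on the sulfur.
The molecule carries 4 separate instances of a methylthio ether (-SCH3) meeting every constraint; each maps to a distinct set of atoms, giving 4 matches.

4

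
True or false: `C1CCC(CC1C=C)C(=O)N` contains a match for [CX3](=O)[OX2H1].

False

The pattern [CX3](=O)[OX2H1] describes an sp2 carbon double-bonded to O and single-bonded to an -OH oxygen — a carboxylic acid.
The closest candidate here is a primary amide (-C(=O)NH2), but the carbonyl is bonded to N, not to an -OH oxygen. No other fragment satisfies the full query, so there is no match.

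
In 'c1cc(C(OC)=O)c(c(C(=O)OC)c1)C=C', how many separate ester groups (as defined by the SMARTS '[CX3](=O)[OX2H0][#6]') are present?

[CX3](=O)[OX2H0][#6] is the SMARTS for an ester: a carbonyl carbon bonded to an oxygen that is itself bonded to carbon (no H on that O).
The molecule carries 2 separate instances of a methyl-ester group (-C(=O)OCH3) meeting every constraint; each maps to a distinct set of atoms, giving 2 matches.

2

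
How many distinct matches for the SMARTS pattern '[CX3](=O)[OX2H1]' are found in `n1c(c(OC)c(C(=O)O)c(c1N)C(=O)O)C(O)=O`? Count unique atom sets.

3

[CX3](=O)[OX2H1] is the SMARTS for a carboxylic acid: an sp2 carbon double-bonded to O and single-bonded to an -OH oxygen.
The molecule carries 3 separate instances of a carboxylic acid group (-C(=O)OH) meeting every constraint; each maps to a distinct set of atoms, giving 3 matches.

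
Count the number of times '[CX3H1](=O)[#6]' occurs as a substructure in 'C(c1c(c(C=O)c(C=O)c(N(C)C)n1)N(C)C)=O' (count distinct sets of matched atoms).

[CX3H1](=O)[#6] is the SMARTS for an aldehyde: an sp2 carbon with one H, double-bonded to O and single-bonded to carbon.
The molecule carries 3 separate instances of an aldehyde (-CHO) meeting every constraint; each maps to a distinct set of atoms, giving 3 matches.

3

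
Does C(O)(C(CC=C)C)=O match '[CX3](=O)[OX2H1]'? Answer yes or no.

The pattern [CX3](=O)[OX2H1] describes an sp2 carbon double-bonded to O and single-bonded to an -OH oxygen — a carboxylic acid.
The molecule carries a carboxylic acid group (-C(=O)OH), whose atoms satisfy every constraint of the query, so the pattern matches.

Yes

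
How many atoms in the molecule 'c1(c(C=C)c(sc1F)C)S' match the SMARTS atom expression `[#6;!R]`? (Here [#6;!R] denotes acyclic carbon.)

3

Check the 10 heavy atoms by environment: 1× s (aromatic, in 5-ring) → no; 4× c (aromatic, in 5-ring) → no; 3× C (acyclic) → match; 1× S (acyclic) → no; 1× F (acyclic) → no.
That gives 3 matching atoms.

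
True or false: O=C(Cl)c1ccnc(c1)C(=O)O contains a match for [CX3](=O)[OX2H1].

True

The pattern [CX3](=O)[OX2H1] describes an sp2 carbon double-bonded to O and single-bonded to an -OH oxygen — a carboxylic acid.
The molecule carries a carboxylic acid group (-C(=O)OH), whose atoms satisfy every constraint of the query, so the pattern matches.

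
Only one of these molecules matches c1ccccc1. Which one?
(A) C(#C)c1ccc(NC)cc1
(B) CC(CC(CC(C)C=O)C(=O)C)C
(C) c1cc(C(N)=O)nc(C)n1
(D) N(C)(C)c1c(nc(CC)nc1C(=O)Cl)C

A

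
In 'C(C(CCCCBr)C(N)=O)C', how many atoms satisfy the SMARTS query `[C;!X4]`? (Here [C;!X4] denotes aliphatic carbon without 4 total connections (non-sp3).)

1

The query [C;!X4] means: aliphatic carbon that does not have four total connections.
Check the 11 heavy atoms by environment: 7× C (X4) → no; 1× C (X3) → match; 1× O (X1) → no; 1× N (X3) → no; 1× Br (X1) → no.
That gives 1 matching atom.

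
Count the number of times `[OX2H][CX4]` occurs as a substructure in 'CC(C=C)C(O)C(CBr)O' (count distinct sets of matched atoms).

[OX2H][CX4] is the SMARTS for an aliphatic alcohol: a hydroxyl oxygen bound to an sp3 (X4) carbon.
The molecule carries 2 separate instances of a hydroxyl group (-OH) meeting every constraint; each maps to a distinct set of atoms, giving 2 matches.

2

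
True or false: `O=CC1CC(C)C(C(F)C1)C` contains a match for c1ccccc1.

False

The pattern c1ccccc1 describes six aromatic carbons in a ring — a benzene ring.
The closest candidate here is a methyl group (-CH3), but no six-membered all-carbon aromatic ring is present. No other fragment satisfies the full query, so there is no match.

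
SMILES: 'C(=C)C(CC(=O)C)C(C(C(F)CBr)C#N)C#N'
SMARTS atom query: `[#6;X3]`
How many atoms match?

3

The query [#6;X3] means: any carbon (aromatic or not) with three total connections.
Check the 17 heavy atoms by environment: 7× C (X4) → no; 2× C (X2) → no; 2× N (X1) → no; 1× F (X1) → no; 1× Br (X1) → no; 3× C (X3) → match; 1× O (X1) → no.
That gives 3 matching atoms.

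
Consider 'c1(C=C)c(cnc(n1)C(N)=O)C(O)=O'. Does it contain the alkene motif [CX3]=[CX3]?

The pattern [CX3]=[CX3] describes a non-aromatic C=C double bond between two sp2 carbons — an alkene.
The molecule carries a vinyl group (-CH=CH2), whose atoms satisfy every constraint of the query, so the pattern matches.

Yes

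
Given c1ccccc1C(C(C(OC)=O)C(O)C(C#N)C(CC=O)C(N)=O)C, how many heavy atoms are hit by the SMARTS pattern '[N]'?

Check the 25 heavy atoms by environment: 12× C → no; 5× O → no; 2× N → match; 6× c (aromatic) → no.
That gives 2 matching atoms.

2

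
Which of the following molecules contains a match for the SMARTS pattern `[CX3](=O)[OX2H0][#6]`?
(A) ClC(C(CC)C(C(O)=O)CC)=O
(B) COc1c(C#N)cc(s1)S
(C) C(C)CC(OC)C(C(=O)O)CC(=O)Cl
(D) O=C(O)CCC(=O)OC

D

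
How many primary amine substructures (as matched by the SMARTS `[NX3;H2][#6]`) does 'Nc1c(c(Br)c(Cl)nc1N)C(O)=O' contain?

2

[NX3;H2][#6] is the SMARTS for a primary amine: a trivalent nitrogen with two H attached to carbon.
The molecule carries 2 separate instances of a primary amino group (-NH2) meeting every constraint; each maps to a distinct set of atoms, giving 2 matches.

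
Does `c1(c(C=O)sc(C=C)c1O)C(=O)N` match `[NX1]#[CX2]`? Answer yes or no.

No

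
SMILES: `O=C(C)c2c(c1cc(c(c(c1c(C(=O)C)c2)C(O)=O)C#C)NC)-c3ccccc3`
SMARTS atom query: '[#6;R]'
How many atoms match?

16

The query [#6;R] means: carbon that is part of a ring.
Check the 29 heavy atoms by environment: 16× c (aromatic, in 6-ring) → match; 8× C (acyclic) → no; 4× O (acyclic) → no; 1× N (acyclic) → no.
That gives 16 matching atoms.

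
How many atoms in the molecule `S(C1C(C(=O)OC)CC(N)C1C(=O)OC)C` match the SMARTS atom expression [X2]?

The query [X2] means: any atom with exactly two total connections (bonds + H).
Check the 16 heavy atoms by environment: 8× C (X4) → no; 1× N (X3) → no; 2× C (X3) → no; 2× O (X1) → no; 2× O (X2) → match; 1× S (X2) → match.
Summing the matching environments: 2 + 1 = 3 matching atoms.

3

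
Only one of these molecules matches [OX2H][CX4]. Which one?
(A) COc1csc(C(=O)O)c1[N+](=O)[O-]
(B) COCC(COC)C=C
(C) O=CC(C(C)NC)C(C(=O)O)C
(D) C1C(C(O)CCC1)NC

D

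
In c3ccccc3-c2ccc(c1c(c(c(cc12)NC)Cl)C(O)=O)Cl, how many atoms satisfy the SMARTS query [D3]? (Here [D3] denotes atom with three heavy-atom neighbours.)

9

Check the 23 heavy atoms by environment: 8× c (aromatic, D3) → match; 8× c (aromatic, D2) → no; 2× Cl (D1) → no; 1× C (D3) → match; 2× O (D1) → no; 1× N (D2) → no; 1× C (D1) → no.
Summing the matching environments: 8 + 1 = 9 matching atoms.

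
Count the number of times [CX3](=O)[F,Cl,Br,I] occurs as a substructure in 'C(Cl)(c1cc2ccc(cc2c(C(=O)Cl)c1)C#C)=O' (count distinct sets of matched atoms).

[CX3](=O)[F,Cl,Br,I] is the SMARTS for an acyl halide: a carbonyl carbon bonded to a halogen.
The molecule carries 2 separate instances of an acyl chloride (-C(=O)Cl) meeting every constraint; each maps to a distinct set of atoms, giving 2 matches.

2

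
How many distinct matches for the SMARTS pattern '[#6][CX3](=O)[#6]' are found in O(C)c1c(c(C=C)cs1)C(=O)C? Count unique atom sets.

[#6][CX3](=O)[#6] is the SMARTS for a ketone: a carbonyl carbon (no H) flanked by two carbons.
Exactly one fragment in the molecule meets all constraints, giving 1 match.

1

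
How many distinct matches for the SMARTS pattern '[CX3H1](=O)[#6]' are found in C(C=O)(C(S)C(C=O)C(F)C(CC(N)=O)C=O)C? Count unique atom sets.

3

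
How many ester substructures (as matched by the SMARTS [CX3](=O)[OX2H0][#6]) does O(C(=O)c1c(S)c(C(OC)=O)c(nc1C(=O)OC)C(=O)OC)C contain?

[CX3](=O)[OX2H0][#6] is the SMARTS for an ester: a carbonyl carbon bonded to an oxygen that is itself bonded to carbon (no H on that O).
The molecule carries 4 separate instances of a methyl-ester group (-C(=O)OCH3) meeting every constraint; each maps to a distinct set of atoms, giving 4 matches.

4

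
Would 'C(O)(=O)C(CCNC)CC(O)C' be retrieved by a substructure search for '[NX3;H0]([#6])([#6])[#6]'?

The pattern [NX3;H0]([#6])([#6])[#6] describes a trivalent nitrogen with no H, bonded to three carbons — a tertiary amine.
The closest candidate here is an N-methylamino group (-NHCH3), but the nitrogen still has one H (H1), not H0. No other fragment satisfies the full query, so there is no match.

No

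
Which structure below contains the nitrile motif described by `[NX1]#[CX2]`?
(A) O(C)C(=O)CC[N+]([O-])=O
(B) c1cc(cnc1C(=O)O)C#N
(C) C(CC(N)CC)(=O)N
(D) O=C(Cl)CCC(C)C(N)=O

[NX1]#[CX2] describes a nitrogen triple-bonded to a two-connected carbon (a nitrile).
(A) has a nitro group (-[N+](=O)[O-]) but there is no C#N triple bond.
(B) contains a nitrile (-C#N), which satisfies every atom and bond constraint.
(C) has a primary amino group (-NH2) but the nitrogen is NX3 (three connections), not NX1 triple-bonded.
(D) has a primary amide (-C(=O)NH2) but the nitrogen is NX3, not NX1.
So the answer is (B).

B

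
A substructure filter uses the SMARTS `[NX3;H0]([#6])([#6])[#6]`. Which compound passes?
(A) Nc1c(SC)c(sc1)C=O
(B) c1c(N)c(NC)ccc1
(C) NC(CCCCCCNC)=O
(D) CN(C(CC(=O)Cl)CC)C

[NX3;H0]([#6])([#6])[#6] describes a trivalent nitrogen with no H, bonded to three carbons (a tertiary amine).
(A) has a primary amino group (-NH2) but the nitrogen has H2, not H0 with three carbons.
(B) has a primary amino group (-NH2) but the nitrogen has H2, not H0 with three carbons.
(C) has an N-methylamino group (-NHCH3) but the nitrogen still has one H (H1), not H0.
(D) contains a dimethylamino group (-N(CH3)2), which satisfies every atom and bond constraint.
So the answer is (D).

D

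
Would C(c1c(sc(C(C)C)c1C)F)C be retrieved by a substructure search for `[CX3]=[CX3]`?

The pattern [CX3]=[CX3] describes a non-aromatic C=C double bond between two sp2 carbons — an alkene.
The closest candidate here is an ethyl group (-CH2CH3), but its C-C bond is a single bond between CX4 carbons, not CX3=CX3. No other fragment satisfies the full query, so there is no match.

No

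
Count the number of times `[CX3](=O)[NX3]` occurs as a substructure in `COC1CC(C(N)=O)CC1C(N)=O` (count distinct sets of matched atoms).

[CX3](=O)[NX3] is the SMARTS for an amide: a carbonyl carbon bonded to a trivalent nitrogen.
The molecule carries 2 separate instances of a primary amide (-C(=O)NH2) meeting every constraint; each maps to a distinct set of atoms, giving 2 matches.

2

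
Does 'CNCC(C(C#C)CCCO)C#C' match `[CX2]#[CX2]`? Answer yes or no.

The pattern [CX2]#[CX2] describes a carbon-carbon triple bond — an alkyne.
The molecule carries an ethynyl group (-C#CH), whose atoms satisfy every constraint of the query, so the pattern matches.

Yes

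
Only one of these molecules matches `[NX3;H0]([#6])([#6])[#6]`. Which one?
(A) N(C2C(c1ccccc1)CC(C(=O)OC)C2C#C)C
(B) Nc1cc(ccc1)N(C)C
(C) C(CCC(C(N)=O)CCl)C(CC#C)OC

[NX3;H0]([#6])([#6])[#6] describes a trivalent nitrogen with no H, bonded to three carbons (a tertiary amine).
(A) has an N-methylamino group (-NHCH3) but the nitrogen still has one H (H1), not H0.
(B) contains a dimethylamino group (-N(CH3)2), which satisfies every atom and bond constraint.
(C) has a primary amide (-C(=O)NH2) but the amide nitrogen has H2 and only one carbon neighbour.
So the answer is (B).

B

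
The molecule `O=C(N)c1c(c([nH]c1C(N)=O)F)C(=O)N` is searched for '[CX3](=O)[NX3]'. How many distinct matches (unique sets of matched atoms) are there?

3

[CX3](=O)[NX3] is the SMARTS for an amide: a carbonyl carbon bonded to a trivalent nitrogen.
The molecule carries 3 separate instances of a primary amide (-C(=O)NH2) meeting every constraint; each maps to a distinct set of atoms, giving 3 matches.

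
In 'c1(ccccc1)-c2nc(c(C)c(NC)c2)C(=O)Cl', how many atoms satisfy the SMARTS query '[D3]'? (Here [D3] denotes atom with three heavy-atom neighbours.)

Check the 18 heavy atoms by environment: 1× n (aromatic, D2) → no; 5× c (aromatic, D3) → match; 6× c (aromatic, D2) → no; 1× N (D2) → no; 2× C (D1) → no; 1× C (D3) → match; 1× O (D1) → no; 1× Cl (D1) → no.
Summing the matching environments: 5 + 1 = 6 matching atoms.

6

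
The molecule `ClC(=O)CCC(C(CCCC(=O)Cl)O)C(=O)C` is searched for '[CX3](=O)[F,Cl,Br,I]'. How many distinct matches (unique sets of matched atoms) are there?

2

[CX3](=O)[F,Cl,Br,I] is the SMARTS for an acyl halide: a carbonyl carbon bonded to a halogen.
The molecule carries 2 separate instances of an acyl chloride (-C(=O)Cl) meeting every constraint; each maps to a distinct set of atoms, giving 2 matches.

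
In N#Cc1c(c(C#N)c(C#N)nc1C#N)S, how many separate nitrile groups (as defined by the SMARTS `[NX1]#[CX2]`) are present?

[NX1]#[CX2] is the SMARTS for a nitrile: a nitrogen triple-bonded to a two-connected carbon.
The molecule carries 4 separate instances of a nitrile (-C#N) meeting every constraint; each maps to a distinct set of atoms, giving 4 matches.

4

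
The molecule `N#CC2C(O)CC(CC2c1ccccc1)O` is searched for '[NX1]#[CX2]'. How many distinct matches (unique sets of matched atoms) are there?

1

[NX1]#[CX2] is the SMARTS for a nitrile: a nitrogen triple-bonded to a two-connected carbon.
Exactly one fragment in the molecule meets all constraints, giving 1 match.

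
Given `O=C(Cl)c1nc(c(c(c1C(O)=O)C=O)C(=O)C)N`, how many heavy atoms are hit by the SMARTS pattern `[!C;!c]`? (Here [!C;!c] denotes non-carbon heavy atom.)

8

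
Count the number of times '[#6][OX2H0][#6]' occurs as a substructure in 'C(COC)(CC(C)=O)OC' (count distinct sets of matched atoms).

[#6][OX2H0][#6] is the SMARTS for an ether: an aliphatic oxygen bridging two carbons with no H on the oxygen.
The molecule carries 2 separate instances of a methoxy ether (-OCH3) meeting every constraint; each maps to a distinct set of atoms, giving 2 matches.

2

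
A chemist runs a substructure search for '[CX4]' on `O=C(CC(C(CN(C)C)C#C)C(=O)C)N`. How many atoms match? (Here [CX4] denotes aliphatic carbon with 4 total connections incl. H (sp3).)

7

The query [CX4] means: C with X4: aliphatic carbon with exactly 4 total connections (bonds + H).
Check the 15 heavy atoms by environment: 7× C (X4) → match; 2× N (X3) → no; 2× C (X2) → no; 2× C (X3) → no; 2× O (X1) → no.
That gives 7 matching atoms.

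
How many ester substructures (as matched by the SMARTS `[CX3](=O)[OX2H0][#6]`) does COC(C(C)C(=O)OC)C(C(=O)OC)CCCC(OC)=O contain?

[CX3](=O)[OX2H0][#6] is the SMARTS for an ester: a carbonyl carbon bonded to an oxygen that is itself bonded to carbon (no H on that O).
The molecule carries 3 separate instances of a methyl-ester group (-C(=O)OCH3) meeting every constraint; each maps to a distinct set of atoms, giving 3 matches.

3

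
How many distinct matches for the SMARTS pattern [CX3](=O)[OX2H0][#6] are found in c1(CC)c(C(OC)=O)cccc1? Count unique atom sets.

1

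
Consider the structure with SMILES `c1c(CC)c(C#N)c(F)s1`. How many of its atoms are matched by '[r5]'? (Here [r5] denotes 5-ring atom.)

The query [r5] means: r5 matches atoms in a five-membered ring.
Check the 10 heavy atoms by environment: 1× s (aromatic, in 5-ring) → match; 4× c (aromatic, in 5-ring) → match; 1× F (acyclic) → no; 3× C (acyclic) → no; 1× N (acyclic) → no.
Summing the matching environments: 1 + 4 = 5 matching atoms.

5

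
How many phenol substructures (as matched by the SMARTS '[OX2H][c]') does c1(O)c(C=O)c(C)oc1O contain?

[OX2H][c] is the SMARTS for a phenol: a hydroxyl oxygen attached to an aromatic carbon.
The molecule carries 2 separate instances of a hydroxyl group (-OH) meeting every constraint; each maps to a distinct set of atoms, giving 2 matches.

2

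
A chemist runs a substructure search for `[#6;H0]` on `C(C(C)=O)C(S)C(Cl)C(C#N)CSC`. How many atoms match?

2

Check the 14 heavy atoms by environment: 2× C (H2) → no; 3× C (H1) → no; 2× C (H0) → match; 1× N (H0) → no; 1× Cl (H0) → no; 1× O (H0) → no; 2× C (H3) → no; 1× S (H1) → no; 1× S (H0) → no.
That gives 2 matching atoms.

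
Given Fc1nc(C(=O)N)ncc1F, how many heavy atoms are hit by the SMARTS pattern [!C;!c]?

6

Check the 11 heavy atoms by environment: 2× n (aromatic) → match; 4× c (aromatic) → no; 2× F → match; 1× C → no; 1× O → match; 1× N → match.
Summing the matching environments: 2 + 2 + 1 + 1 = 6 matching atoms.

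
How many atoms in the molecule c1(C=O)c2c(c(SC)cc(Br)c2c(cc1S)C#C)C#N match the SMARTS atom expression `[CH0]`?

2

The query [CH0] means: aliphatic carbon with no attached hydrogen.
Check the 20 heavy atoms by environment: 8× c (aromatic, H0) → no; 2× c (aromatic, H1) → no; 1× S (H1) → no; 2× C (H1) → no; 1× O (H0) → no; 1× Br (H0) → no; 1× S (H0) → no; 1× C (H3) → no; 2× C (H0) → match; 1× N (H0) → no.
That gives 2 matching atoms.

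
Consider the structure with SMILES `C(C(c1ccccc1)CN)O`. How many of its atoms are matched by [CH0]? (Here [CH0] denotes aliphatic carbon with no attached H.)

0

The query [CH0] means: aliphatic carbon with no attached hydrogen.
Check the 11 heavy atoms by environment: 2× C (H2) → no; 1× C (H1) → no; 1× c (aromatic, H0) → no; 5× c (aromatic, H1) → no; 1× N (H2) → no; 1× O (H1) → no.
No environment satisfies the query, so 0 matching atoms.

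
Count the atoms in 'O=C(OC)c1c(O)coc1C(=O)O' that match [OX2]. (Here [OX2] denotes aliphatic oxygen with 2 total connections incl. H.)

3

The query [OX2] means: aliphatic oxygen with two total connections — ether, hydroxyl, or ester single-bond O.
Check the 13 heavy atoms by environment: 1× o (aromatic, X2) → no; 4× c (aromatic, X3) → no; 2× C (X3) → no; 2× O (X1) → no; 3× O (X2) → match; 1× C (X4) → no.
That gives 3 matching atoms.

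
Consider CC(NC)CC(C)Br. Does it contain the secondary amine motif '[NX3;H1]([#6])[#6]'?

The pattern [NX3;H1]([#6])[#6] describes a trivalent nitrogen with one H, bonded to two carbons — a secondary amine.
The molecule carries an N-methylamino group (-NHCH3), whose atoms satisfy every constraint of the query, so the pattern matches.

Yes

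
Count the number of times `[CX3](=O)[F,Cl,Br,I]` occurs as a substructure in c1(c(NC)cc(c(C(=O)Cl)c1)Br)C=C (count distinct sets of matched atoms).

1

[CX3](=O)[F,Cl,Br,I] is the SMARTS for an acyl halide: a carbonyl carbon bonded to a halogen.
Exactly one fragment in the molecule meets all constraints, giving 1 match.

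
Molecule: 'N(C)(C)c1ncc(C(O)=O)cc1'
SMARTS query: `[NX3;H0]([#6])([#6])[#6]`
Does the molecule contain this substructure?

The pattern [NX3;H0]([#6])([#6])[#6] describes a trivalent nitrogen with no H, bonded to three carbons — a tertiary amine.
The molecule carries a dimethylamino group (-N(CH3)2), whose atoms satisfy every constraint of the query, so the pattern matches.

Yes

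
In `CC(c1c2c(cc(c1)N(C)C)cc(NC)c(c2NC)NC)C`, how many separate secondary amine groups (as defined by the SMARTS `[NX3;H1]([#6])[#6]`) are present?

[NX3;H1]([#6])[#6] is the SMARTS for a secondary amine: a trivalent nitrogen with one H, bonded to two carbons.
The molecule carries 3 separate instances of an N-methylamino group (-NHCH3) meeting every constraint; each maps to a distinct set of atoms, giving 3 matches.

3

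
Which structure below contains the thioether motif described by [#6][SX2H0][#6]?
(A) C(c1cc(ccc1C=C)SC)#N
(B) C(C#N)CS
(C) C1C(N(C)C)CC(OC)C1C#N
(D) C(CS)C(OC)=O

[#6][SX2H0][#6] describes an aliphatic sulfur bridging two carbons with no H on the sulfur (a thioether).
(A) contains a methylthio ether (-SCH3), which satisfies every atom and bond constraint.
(B) has a thiol (-SH) but the sulfur has H1, not H0 bridging two carbons.
(C) has a methoxy ether (-OCH3) but the bridging atom is O, not S.
(D) has a thiol (-SH) but the sulfur has H1, not H0 bridging two carbons.
So the answer is (A).

A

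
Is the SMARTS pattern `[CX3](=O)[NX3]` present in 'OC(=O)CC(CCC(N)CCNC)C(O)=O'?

The pattern [CX3](=O)[NX3] describes a carbonyl carbon bonded to a trivalent nitrogen — an amide.
The closest candidate here is a carboxylic acid group (-C(=O)OH), but the carbonyl is bonded to O, not to an NX3 nitrogen. No other fragment satisfies the full query, so there is no match.

No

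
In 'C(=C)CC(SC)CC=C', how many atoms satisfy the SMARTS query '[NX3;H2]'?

The query [NX3;H2] means: aliphatic N with 3 total connections, two of them H — an -NH2 nitrogen (amine or amide).
Check the 9 heavy atoms by environment: 2× C (H2, X4) → no; 1× C (H1, X4) → no; 2× C (H1, X3) → no; 2× C (H2, X3) → no; 1× S (H0, X2) → no; 1× C (H3, X4) → no.
No environment satisfies the query, so 0 matching atoms.

0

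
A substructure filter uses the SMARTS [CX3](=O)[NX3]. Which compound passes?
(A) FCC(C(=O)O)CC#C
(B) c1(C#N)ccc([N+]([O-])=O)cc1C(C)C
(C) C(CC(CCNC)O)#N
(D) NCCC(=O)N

D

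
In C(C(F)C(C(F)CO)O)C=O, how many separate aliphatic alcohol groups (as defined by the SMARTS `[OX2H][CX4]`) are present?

2

[OX2H][CX4] is the SMARTS for an aliphatic alcohol: a hydroxyl oxygen bound to an sp3 (X4) carbon.
The molecule carries 2 separate instances of a hydroxyl group (-OH) meeting every constraint; each maps to a distinct set of atoms, giving 2 matches.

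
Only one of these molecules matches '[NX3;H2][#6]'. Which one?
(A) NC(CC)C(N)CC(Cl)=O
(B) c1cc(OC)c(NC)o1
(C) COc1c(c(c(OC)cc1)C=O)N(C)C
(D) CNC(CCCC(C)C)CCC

A

[NX3;H2][#6] describes a trivalent nitrogen with two H attached to carbon (a primary amine).
(A) contains a primary amino group (-NH2), which satisfies every atom and bond constraint.
(B) has an N-methylamino group (-NHCH3) but the nitrogen bears two carbons and only one H (H1), not H2.
(C) has a dimethylamino group (-N(CH3)2) but the nitrogen has H0, not H2.
(D) has an N-methylamino group (-NHCH3) but the nitrogen bears two carbons and only one H (H1), not H2.
So the answer is (A).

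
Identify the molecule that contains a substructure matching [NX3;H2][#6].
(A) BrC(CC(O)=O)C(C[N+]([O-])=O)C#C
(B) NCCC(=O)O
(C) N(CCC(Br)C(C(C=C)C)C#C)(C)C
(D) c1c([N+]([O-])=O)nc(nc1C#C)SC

B

[NX3;H2][#6] describes a trivalent nitrogen with two H attached to carbon (a primary amine).
(A) has a nitro group (-[N+](=O)[O-]) but the nitrogen is [N+] with no H, not NX3H2.
(B) contains a primary amino group (-NH2), which satisfies every atom and bond constraint.
(C) has a dimethylamino group (-N(CH3)2) but the nitrogen has H0, not H2.
(D) has a nitro group (-[N+](=O)[O-]) but the nitrogen is [N+] with no H, not NX3H2.
So the answer is (B).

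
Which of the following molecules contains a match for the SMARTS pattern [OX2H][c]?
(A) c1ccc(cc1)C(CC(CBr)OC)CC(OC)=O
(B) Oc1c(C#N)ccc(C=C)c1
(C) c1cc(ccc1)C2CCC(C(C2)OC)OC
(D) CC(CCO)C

[OX2H][c] describes a hydroxyl oxygen attached to an aromatic carbon (a phenol).
(A) has a methoxy ether (-OCH3) but the oxygen has H0, not H1.
(B) contains a hydroxyl group (-OH), which satisfies every atom and bond constraint.
(C) has a methoxy ether (-OCH3) but the oxygen has H0, not H1.
(D) has a hydroxyl group (-OH) but the -OH is on an aliphatic carbon, not an aromatic c.
So the answer is (B).

B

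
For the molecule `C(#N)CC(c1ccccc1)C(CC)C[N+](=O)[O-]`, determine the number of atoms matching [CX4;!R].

6

The query [CX4;!R] means: aliphatic carbon with four total connections, not in a ring.
Check the 17 heavy atoms by environment: 6× C (X4, acyclic) → match; 1× C (X2, acyclic) → no; 1× N (X1, acyclic) → no; 6× c (aromatic, X3, in 6-ring) → no; 1× N (charge +1, X3, acyclic) → no; 1× O (charge -1, X1, acyclic) → no; 1× O (X1, acyclic) → no.
That gives 6 matching atoms.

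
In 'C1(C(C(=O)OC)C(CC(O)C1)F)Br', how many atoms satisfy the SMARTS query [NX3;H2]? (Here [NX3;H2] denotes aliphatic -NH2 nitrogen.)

Check the 13 heavy atoms by environment: 4× C (H1, X4) → no; 2× C (H2, X4) → no; 1× F (H0, X1) → no; 1× Br (H0, X1) → no; 1× C (H0, X3) → no; 1× O (H0, X1) → no; 1× O (H0, X2) → no; 1× C (H3, X4) → no; 1× O (H1, X2) → no.
No environment satisfies the query, so 0 matching atoms.

0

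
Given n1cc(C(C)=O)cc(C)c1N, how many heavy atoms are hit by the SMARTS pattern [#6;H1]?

2

Check the 11 heavy atoms by environment: 1× n (aromatic, H0) → no; 2× c (aromatic, H1) → match; 3× c (aromatic, H0) → no; 1× C (H0) → no; 1× O (H0) → no; 2× C (H3) → no; 1× N (H2) → no.
That gives 2 matching atoms.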